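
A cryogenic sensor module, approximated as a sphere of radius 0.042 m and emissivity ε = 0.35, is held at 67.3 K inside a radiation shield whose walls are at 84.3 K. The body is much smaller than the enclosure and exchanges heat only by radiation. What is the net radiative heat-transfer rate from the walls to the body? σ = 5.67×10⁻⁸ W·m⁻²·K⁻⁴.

P_net ≈ 0.0132 W

For a small grey body in a large enclosure: P_net = εσA(T_body⁴ − T_wall⁴).
A = 4πr² = 0.02217 m²; T_body⁴ − T_wall⁴ = 2.051×10⁷ − 5.050×10⁷ = -2.999×10⁷ K⁴.
|P_net| = 0.35·5.67×10⁻⁸·0.02217·2.999×10⁷.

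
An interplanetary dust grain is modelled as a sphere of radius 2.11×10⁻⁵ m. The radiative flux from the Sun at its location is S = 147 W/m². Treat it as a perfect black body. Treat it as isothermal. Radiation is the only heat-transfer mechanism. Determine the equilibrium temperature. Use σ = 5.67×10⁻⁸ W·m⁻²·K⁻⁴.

At equilibrium, absorbed power = emitted power.
Absorbing cross-section = πr² = 1.399×10⁻⁹ m²; emitting surface = 4πr² = 5.595×10⁻⁹ m² (ratio 4).
S·A_cross = εσ·A_surf·T⁴  ⇒  T⁴ = S/(4σ).
T⁴ = 1.00·147/(4·5.67×10⁻⁸) = 6.481×10⁸ K⁴.
T = (6.481×10⁸)^(1/4).

T ≈ 160 K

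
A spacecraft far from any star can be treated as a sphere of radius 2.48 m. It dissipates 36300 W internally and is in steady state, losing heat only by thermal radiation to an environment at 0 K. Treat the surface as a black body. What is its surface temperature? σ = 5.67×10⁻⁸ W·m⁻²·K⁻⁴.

T ≈ 302 K

Steady state: internal power = radiated power, P = εσA T⁴.
Radiating area A = 4πr² = 77.29 m².
T⁴ = P/(εσA) = 36300/(1.0·5.67×10⁻⁸·77.29) = 8.283×10⁹ K⁴.
T = (8.283×10⁹)^(1/4).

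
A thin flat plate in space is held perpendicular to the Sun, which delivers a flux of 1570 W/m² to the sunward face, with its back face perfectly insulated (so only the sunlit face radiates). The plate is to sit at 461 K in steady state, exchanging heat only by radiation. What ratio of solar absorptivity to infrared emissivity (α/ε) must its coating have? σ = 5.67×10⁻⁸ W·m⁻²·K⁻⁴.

Balance: αS·A = εσ·1A·T⁴ ⇒ α/ε = σT⁴/S.
α/ε = 5.67×10⁻⁸·(461)⁴/1570 = 5.67×10⁻⁸·4.517×10¹⁰/1570.

α/ε ≈ 1.63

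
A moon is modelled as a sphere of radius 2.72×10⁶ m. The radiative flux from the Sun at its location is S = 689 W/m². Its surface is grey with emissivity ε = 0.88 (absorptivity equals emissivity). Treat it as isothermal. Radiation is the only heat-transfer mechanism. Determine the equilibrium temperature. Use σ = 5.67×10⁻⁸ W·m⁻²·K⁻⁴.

At equilibrium, absorbed power = emitted power.
Absorbing cross-section = πr² = 2.324×10¹³ m²; emitting surface = 4πr² = 9.297×10¹³ m² (ratio 4).
εS·A_cross = εσ·A_surf·T⁴  ⇒  T⁴ = S/(4σ)   (ε cancels).
T⁴ = 689/(4·5.67×10⁻⁸) = 3.038×10⁹ K⁴.
T = (3.038×10⁹)^(1/4).

T ≈ 235 K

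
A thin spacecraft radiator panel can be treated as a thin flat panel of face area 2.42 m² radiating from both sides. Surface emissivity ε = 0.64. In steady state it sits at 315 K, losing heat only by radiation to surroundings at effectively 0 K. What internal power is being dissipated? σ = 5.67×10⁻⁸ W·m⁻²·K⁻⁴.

Steady state: P = εσA T⁴.
A = 2·2.42 = 4.840 m²; T⁴ = (315)⁴ = 9.846×10⁹ K⁴.
P = 0.64 × 5.67×10⁻⁸ × 4.840 × 9.846×10⁹.

P ≈ 1730 W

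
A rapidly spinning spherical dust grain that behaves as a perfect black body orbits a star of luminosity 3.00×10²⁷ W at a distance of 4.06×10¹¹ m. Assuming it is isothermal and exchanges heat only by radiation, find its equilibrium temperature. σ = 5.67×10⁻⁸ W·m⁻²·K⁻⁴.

T ≈ 283 K

First find the stellar flux at distance d: S = L/(4πd²) = 3.00×10²⁷/(4π·(4.06×10¹¹)²) = 1448 W/m².
For an isothermal sphere, absorbed (1−a)S·πr² = emitted σ·4πr²·T⁴, so T⁴ = (1−a)S/(4σ).
T⁴ = 1.00·1448/(4·5.67×10⁻⁸) = 6.386×10⁹ K⁴.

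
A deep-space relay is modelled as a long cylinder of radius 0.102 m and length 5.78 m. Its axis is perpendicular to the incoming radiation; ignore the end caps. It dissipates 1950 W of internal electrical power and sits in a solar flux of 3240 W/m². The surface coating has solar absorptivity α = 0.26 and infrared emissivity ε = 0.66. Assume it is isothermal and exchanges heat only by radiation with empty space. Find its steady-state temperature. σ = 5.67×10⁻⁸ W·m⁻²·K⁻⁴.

At steady state, absorbed solar power + internal power = radiated power.
Absorbed: α·S·A_cross = 0.26·3240·1.179 = 993.3 W (cross-section 2rL).
Total input = 993.3 + 1950 = 2943 W.
Radiated: εσ·A_surf·T⁴ with A_surf = 2πrL = 3.704 m².
T⁴ = 2943/(0.66·5.67×10⁻⁸·3.704) = 2.123×10¹⁰ K⁴.

T ≈ 382 K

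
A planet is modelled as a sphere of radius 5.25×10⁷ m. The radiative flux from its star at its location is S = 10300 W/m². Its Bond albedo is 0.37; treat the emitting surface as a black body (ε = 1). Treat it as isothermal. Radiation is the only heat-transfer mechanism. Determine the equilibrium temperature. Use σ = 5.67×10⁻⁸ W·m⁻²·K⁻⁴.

T ≈ 411 K

At equilibrium, absorbed power = emitted power.
Absorbing cross-section = πr² = 8.659×10¹⁵ m²; emitting surface = 4πr² = 3.464×10¹⁶ m² (ratio 4).
(1−a)S·A_cross = εσ·A_surf·T⁴  ⇒  T⁴ = (1−a)S/(4σ).
T⁴ = 0.630·10300/(4·5.67×10⁻⁸) = 2.861×10¹⁰ K⁴.
T = (2.861×10¹⁰)^(1/4).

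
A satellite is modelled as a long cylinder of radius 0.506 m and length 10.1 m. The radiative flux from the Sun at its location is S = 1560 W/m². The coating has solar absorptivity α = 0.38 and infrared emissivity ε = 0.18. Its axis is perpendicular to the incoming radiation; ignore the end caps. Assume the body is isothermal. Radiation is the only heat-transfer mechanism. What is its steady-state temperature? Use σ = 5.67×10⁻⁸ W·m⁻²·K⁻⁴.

T ≈ 369 K

At equilibrium, absorbed power = emitted power.
Absorbing cross-section = 2rL = 10.22 m²; emitting surface = 2πrL = 32.11 m² (ratio π).
αS·A_cross = εσ·A_surf·T⁴  ⇒  T⁴ = αS/(ε·πσ).
T⁴ = 0.380·1560/(0.18·π·5.67×10⁻⁸) = 1.849×10¹⁰ K⁴.
T = (1.849×10¹⁰)^(1/4).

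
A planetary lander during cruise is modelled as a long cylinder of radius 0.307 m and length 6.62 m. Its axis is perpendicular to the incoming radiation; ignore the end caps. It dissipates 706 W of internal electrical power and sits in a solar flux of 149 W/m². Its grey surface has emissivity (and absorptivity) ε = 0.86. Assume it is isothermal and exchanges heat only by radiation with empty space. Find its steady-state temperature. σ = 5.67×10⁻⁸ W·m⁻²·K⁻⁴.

At steady state, absorbed solar power + internal power = radiated power.
Absorbed: α·S·A_cross = 0.86·149·4.065 = 520.8 W (cross-section 2rL).
Total input = 520.8 + 706 = 1227 W.
Radiated: εσ·A_surf·T⁴ with A_surf = 2πrL = 12.77 m².
T⁴ = 1227/(0.86·5.67×10⁻⁸·12.77) = 1.970×10⁹ K⁴.

T ≈ 211 K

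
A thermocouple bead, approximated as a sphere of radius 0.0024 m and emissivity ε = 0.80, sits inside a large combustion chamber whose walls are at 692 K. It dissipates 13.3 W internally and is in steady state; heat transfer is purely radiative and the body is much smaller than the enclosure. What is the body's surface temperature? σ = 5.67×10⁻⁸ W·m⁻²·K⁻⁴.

For a small grey body in a large enclosure, net radiated power = εσA(T⁴ − T_w⁴).
Steady state: P = εσA(T⁴ − T_w⁴) with A = 4πr² = 7.238×10⁻⁵ m².
T⁴ = P/(εσA) + T_w⁴ = 13.3/(0.80·5.67×10⁻⁸·7.238×10⁻⁵) + (692)⁴
    = 4.051×10¹² + 2.293×10¹¹ = 4.280×10¹² K⁴.

T ≈ 1440 K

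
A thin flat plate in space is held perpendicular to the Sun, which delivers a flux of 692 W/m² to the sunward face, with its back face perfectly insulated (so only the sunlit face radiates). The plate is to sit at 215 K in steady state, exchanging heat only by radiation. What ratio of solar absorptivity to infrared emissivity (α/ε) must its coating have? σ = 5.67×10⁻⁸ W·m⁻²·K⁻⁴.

Balance: αS·A = εσ·1A·T⁴ ⇒ α/ε = σT⁴/S.
α/ε = 5.67×10⁻⁸·(215)⁴/692 = 5.67×10⁻⁸·2.137×10⁹/692.

α/ε ≈ 0.175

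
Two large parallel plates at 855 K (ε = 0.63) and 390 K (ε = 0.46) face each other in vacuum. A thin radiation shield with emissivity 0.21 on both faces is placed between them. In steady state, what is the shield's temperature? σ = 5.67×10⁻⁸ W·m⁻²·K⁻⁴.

T_s ≈ 735 K

In steady state the net flux on the hot side equals that on the cold side.
σ(T₁⁴−T_s⁴)/D₁ = σ(T_s⁴−T₂⁴)/D₂, with D₁ = 1/ε₁+1/ε_s−1 = 5.349, D₂ = 1/ε_s+1/ε₂−1 = 5.936.
Solve for T_s⁴: T_s⁴ = (D₂·T₁⁴ + D₁·T₂⁴)/(D₁+D₂) = 2.921×10¹¹ K⁴.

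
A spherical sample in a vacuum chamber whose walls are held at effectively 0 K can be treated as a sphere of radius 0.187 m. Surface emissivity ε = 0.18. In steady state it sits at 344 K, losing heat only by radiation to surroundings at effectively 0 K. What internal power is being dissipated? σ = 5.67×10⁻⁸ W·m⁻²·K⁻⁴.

P ≈ 62.8 W

Steady state: P = εσA T⁴.
A = 4πr² = 0.4394 m²; T⁴ = (344)⁴ = 1.400×10¹⁰ K⁴.
P = 0.18 × 5.67×10⁻⁸ × 0.4394 × 1.400×10¹⁰.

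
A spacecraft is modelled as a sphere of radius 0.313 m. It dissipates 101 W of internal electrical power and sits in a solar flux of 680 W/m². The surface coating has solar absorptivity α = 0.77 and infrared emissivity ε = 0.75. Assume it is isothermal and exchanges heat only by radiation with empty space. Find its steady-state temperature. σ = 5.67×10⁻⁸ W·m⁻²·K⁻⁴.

At steady state, absorbed solar power + internal power = radiated power.
Absorbed: α·S·A_cross = 0.77·680·0.3078 = 161.2 W (cross-section πr²).
Total input = 161.2 + 101 = 262.2 W.
Radiated: εσ·A_surf·T⁴ with A_surf = 4πr² = 1.231 m².
T⁴ = 262.2/(0.75·5.67×10⁻⁸·1.231) = 5.007×10⁹ K⁴.

T ≈ 266 K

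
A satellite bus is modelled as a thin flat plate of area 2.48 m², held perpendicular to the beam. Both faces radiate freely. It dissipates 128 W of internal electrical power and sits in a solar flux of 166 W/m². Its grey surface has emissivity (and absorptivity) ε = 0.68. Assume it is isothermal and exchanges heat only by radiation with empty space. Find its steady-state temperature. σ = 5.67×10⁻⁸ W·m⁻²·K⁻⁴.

T ≈ 215 K

At steady state, absorbed solar power + internal power = radiated power.
Absorbed: α·S·A_cross = 0.68·166·2.480 = 279.9 W (cross-section A).
Total input = 279.9 + 128 = 407.9 W.
Radiated: εσ·A_surf·T⁴ with A_surf = 2A = 4.960 m².
T⁴ = 407.9/(0.68·5.67×10⁻⁸·4.960) = 2.133×10⁹ K⁴.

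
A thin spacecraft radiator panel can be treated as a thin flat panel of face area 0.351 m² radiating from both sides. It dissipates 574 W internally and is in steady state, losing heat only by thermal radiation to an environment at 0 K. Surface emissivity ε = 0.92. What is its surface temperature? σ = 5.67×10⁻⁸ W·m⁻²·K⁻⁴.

Steady state: internal power = radiated power, P = εσA T⁴.
Radiating area A = 2·0.351 = 0.7020 m².
T⁴ = P/(εσA) = 574/(0.92·5.67×10⁻⁸·0.7020) = 1.567×10¹⁰ K⁴.
T = (1.567×10¹⁰)^(1/4).

T ≈ 354 K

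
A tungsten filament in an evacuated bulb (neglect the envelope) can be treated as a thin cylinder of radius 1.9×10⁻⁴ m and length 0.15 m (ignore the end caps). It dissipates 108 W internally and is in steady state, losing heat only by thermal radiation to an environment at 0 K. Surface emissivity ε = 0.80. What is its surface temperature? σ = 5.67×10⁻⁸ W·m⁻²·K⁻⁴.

Steady state: internal power = radiated power, P = εσA T⁴.
Radiating area A = 2πrL = 1.791×10⁻⁴ m².
T⁴ = P/(εσA) = 108/(0.80·5.67×10⁻⁸·1.791×10⁻⁴) = 1.330×10¹³ K⁴.
T = (1.330×10¹³)^(1/4).

T ≈ 1910 K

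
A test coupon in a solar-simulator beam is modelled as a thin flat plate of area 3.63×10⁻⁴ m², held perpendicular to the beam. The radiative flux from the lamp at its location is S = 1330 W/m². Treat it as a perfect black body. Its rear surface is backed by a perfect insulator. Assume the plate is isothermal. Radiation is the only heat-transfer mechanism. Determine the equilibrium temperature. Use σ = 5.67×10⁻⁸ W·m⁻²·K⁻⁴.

T ≈ 391 K

At equilibrium, absorbed power = emitted power.
Absorbing cross-section = A = 3.630×10⁻⁴ m²; emitting surface = A = 3.630×10⁻⁴ m² (ratio 1).
S·A_cross = εσ·A_surf·T⁴  ⇒  T⁴ = S/(1σ).
T⁴ = 1.00·1330/(1·5.67×10⁻⁸) = 2.346×10¹⁰ K⁴.
T = (2.346×10¹⁰)^(1/4).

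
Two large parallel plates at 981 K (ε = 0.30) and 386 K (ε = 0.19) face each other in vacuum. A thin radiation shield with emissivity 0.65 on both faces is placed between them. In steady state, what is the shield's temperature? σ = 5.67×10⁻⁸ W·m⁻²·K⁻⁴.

T_s ≈ 867 K

In steady state the net flux on the hot side equals that on the cold side.
σ(T₁⁴−T_s⁴)/D₁ = σ(T_s⁴−T₂⁴)/D₂, with D₁ = 1/ε₁+1/ε_s−1 = 3.872, D₂ = 1/ε_s+1/ε₂−1 = 5.802.
Solve for T_s⁴: T_s⁴ = (D₂·T₁⁴ + D₁·T₂⁴)/(D₁+D₂) = 5.643×10¹¹ K⁴.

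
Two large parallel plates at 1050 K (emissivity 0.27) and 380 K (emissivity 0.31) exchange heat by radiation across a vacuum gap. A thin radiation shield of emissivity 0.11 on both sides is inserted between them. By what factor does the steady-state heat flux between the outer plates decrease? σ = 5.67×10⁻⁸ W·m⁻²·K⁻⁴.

factor ≈ 3.90

Without shield: q₀ = σΔ(T⁴)/(1/ε₁+1/ε₂−1) with denominator 5.930.
With shield the two gaps are in series; the resistances add: (1/ε₁+1/ε_s−1)+(1/ε_s+1/ε₂−1) = 11.79+11.32 = 23.11.
Heat-flux ratio q₀/q = 23.11/5.930.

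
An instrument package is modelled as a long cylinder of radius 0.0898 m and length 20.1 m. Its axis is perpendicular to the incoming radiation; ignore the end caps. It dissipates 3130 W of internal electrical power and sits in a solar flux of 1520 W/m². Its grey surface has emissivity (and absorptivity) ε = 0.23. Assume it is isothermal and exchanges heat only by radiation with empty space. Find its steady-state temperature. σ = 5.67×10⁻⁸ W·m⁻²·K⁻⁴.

T ≈ 415 K

At steady state, absorbed solar power + internal power = radiated power.
Absorbed: α·S·A_cross = 0.23·1520·3.610 = 1262 W (cross-section 2rL).
Total input = 1262 + 3130 = 4392 W.
Radiated: εσ·A_surf·T⁴ with A_surf = 2πrL = 11.34 m².
T⁴ = 4392/(0.23·5.67×10⁻⁸·11.34) = 2.970×10¹⁰ K⁴.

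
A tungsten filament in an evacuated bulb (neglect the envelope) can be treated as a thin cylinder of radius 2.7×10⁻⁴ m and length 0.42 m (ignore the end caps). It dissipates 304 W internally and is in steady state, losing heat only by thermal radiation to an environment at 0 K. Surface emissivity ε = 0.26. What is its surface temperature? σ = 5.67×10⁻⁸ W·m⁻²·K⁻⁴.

Steady state: internal power = radiated power, P = εσA T⁴.
Radiating area A = 2πrL = 7.125×10⁻⁴ m².
T⁴ = P/(εσA) = 304/(0.26·5.67×10⁻⁸·7.125×10⁻⁴) = 2.894×10¹³ K⁴.
T = (2.894×10¹³)^(1/4).

T ≈ 2320 K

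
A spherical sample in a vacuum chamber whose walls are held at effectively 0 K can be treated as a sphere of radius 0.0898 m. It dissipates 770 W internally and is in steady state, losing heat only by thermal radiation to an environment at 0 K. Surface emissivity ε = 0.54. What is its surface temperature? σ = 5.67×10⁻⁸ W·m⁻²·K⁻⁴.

T ≈ 706 K

Steady state: internal power = radiated power, P = εσA T⁴.
Radiating area A = 4πr² = 0.1013 m².
T⁴ = P/(εσA) = 770/(0.54·5.67×10⁻⁸·0.1013) = 2.482×10¹¹ K⁴.
T = (2.482×10¹¹)^(1/4).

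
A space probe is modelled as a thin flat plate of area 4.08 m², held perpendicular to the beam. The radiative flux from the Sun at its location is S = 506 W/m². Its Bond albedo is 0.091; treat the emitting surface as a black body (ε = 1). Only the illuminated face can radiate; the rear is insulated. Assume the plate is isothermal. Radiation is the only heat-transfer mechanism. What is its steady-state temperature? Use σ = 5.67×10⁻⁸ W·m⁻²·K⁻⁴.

T ≈ 300 K

At equilibrium, absorbed power = emitted power.
Absorbing cross-section = A = 4.080 m²; emitting surface = A = 4.080 m² (ratio 1).
(1−a)S·A_cross = εσ·A_surf·T⁴  ⇒  T⁴ = (1−a)S/(1σ).
T⁴ = 0.909·506/(1·5.67×10⁻⁸) = 8.112×10⁹ K⁴.
T = (8.112×10⁹)^(1/4).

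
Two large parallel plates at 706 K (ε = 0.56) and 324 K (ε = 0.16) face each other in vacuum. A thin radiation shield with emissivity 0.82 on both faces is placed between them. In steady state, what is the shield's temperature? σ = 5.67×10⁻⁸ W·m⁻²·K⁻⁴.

In steady state the net flux on the hot side equals that on the cold side.
σ(T₁⁴−T_s⁴)/D₁ = σ(T_s⁴−T₂⁴)/D₂, with D₁ = 1/ε₁+1/ε_s−1 = 2.005, D₂ = 1/ε_s+1/ε₂−1 = 6.470.
Solve for T_s⁴: T_s⁴ = (D₂·T₁⁴ + D₁·T₂⁴)/(D₁+D₂) = 1.923×10¹¹ K⁴.

T_s ≈ 662 K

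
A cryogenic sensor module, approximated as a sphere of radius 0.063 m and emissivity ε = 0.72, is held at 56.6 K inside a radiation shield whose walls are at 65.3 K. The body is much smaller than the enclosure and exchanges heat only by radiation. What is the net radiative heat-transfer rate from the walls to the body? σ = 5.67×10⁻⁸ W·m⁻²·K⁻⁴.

For a small grey body in a large enclosure: P_net = εσA(T_body⁴ − T_wall⁴).
A = 4πr² = 0.04988 m²; T_body⁴ − T_wall⁴ = 1.026×10⁷ − 1.818×10⁷ = -7.920×10⁶ K⁴.
|P_net| = 0.72·5.67×10⁻⁸·0.04988·7.920×10⁶.

P_net ≈ 0.0161 W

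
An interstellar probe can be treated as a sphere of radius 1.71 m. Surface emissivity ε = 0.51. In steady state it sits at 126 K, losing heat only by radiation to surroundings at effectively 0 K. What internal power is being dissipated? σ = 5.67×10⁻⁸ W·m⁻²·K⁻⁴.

Steady state: P = εσA T⁴.
A = 4πr² = 36.75 m²; T⁴ = (126)⁴ = 2.520×10⁸ K⁴.
P = 0.51 × 5.67×10⁻⁸ × 36.75 × 2.520×10⁸.

P ≈ 268 W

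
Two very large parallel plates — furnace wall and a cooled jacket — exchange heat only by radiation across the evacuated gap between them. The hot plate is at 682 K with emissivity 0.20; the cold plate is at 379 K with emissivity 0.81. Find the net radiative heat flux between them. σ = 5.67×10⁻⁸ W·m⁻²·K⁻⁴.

q ≈ 2120 W/m²

For two infinite grey parallel plates, q = σ(T₁⁴ − T₂⁴)/(1/ε₁ + 1/ε₂ − 1).
T₁⁴ − T₂⁴ = 2.163×10¹¹ − 2.063×10¹⁰ = 1.957×10¹¹ K⁴.
1/ε₁ + 1/ε₂ − 1 = 5.000 + 1.235 − 1 = 5.235.
q = 5.67×10⁻⁸ × 1.957×10¹¹ / 5.235.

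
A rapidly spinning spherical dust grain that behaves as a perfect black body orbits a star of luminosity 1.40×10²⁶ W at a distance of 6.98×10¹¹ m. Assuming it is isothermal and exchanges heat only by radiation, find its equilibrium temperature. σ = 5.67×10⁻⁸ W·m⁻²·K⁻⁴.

T ≈ 100 K

First find the stellar flux at distance d: S = L/(4πd²) = 1.40×10²⁶/(4π·(6.98×10¹¹)²) = 22.87 W/m².
For an isothermal sphere, absorbed (1−a)S·πr² = emitted σ·4πr²·T⁴, so T⁴ = (1−a)S/(4σ).
T⁴ = 1.00·22.87/(4·5.67×10⁻⁸) = 1.008×10⁸ K⁴.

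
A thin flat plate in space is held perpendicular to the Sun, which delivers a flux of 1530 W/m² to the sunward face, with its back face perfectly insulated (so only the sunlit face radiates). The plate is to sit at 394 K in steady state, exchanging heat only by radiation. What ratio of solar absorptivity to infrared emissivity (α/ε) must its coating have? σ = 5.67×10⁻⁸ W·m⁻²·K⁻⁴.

α/ε ≈ 0.893

Balance: αS·A = εσ·1A·T⁴ ⇒ α/ε = σT⁴/S.
α/ε = 5.67×10⁻⁸·(394)⁴/1530 = 5.67×10⁻⁸·2.410×10¹⁰/1530.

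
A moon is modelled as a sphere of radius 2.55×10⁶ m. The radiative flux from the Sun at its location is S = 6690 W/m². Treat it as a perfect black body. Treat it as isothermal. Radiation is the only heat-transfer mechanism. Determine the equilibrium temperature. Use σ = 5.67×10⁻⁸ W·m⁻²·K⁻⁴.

T ≈ 414 K

At equilibrium, absorbed power = emitted power.
Absorbing cross-section = πr² = 2.043×10¹³ m²; emitting surface = 4πr² = 8.171×10¹³ m² (ratio 4).
S·A_cross = εσ·A_surf·T⁴  ⇒  T⁴ = S/(4σ).
T⁴ = 1.00·6690/(4·5.67×10⁻⁸) = 2.950×10¹⁰ K⁴.
T = (2.950×10¹⁰)^(1/4).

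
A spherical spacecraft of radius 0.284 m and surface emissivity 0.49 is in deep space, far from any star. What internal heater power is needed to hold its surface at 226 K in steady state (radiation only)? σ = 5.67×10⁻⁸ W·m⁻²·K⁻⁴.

P = εσ·4πr²·T⁴.
4πr² = 1.014 m²; T⁴ = 2.609×10⁹ K⁴.
P = 0.49·5.67×10⁻⁸·1.014·2.609×10⁹.

P ≈ 73.5 W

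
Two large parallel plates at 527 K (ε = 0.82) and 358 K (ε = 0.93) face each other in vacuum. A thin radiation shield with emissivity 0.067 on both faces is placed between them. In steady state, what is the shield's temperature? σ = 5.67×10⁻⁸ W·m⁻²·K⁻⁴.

T_s ≈ 465 K

In steady state the net flux on the hot side equals that on the cold side.
σ(T₁⁴−T_s⁴)/D₁ = σ(T_s⁴−T₂⁴)/D₂, with D₁ = 1/ε₁+1/ε_s−1 = 15.14, D₂ = 1/ε_s+1/ε₂−1 = 15.00.
Solve for T_s⁴: T_s⁴ = (D₂·T₁⁴ + D₁·T₂⁴)/(D₁+D₂) = 4.663×10¹⁰ K⁴.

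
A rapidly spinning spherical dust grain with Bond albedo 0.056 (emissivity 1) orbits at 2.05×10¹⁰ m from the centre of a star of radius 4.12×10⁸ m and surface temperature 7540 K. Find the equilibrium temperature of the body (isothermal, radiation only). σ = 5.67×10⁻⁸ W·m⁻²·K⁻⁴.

The star's surface emits σT_*⁴; at distance d the flux is S = σT_*⁴(R_*/d)².
S = 5.67×10⁻⁸·(7540)⁴·(4.12×10⁸/2.05×10¹⁰)² = 74020 W/m².
For an isothermal sphere T⁴ = (1−a)S/(4σ) = 3.081×10¹¹ K⁴.

T ≈ 745 K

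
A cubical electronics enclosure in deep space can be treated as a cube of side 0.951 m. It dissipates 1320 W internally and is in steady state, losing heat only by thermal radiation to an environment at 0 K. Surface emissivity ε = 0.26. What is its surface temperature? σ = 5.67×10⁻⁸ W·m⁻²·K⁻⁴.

T ≈ 358 K

Steady state: internal power = radiated power, P = εσA T⁴.
Radiating area A = 6L² = 5.426 m².
T⁴ = P/(εσA) = 1320/(0.26·5.67×10⁻⁸·5.426) = 1.650×10¹⁰ K⁴.
T = (1.650×10¹⁰)^(1/4).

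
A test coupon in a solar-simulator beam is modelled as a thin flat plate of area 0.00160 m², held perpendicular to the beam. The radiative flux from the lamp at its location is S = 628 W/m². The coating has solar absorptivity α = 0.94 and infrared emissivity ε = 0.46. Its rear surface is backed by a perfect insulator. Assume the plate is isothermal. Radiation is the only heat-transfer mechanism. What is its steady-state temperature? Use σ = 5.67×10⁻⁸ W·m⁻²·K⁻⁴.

T ≈ 388 K

At equilibrium, absorbed power = emitted power.
Absorbing cross-section = A = 0.001600 m²; emitting surface = A = 0.001600 m² (ratio 1).
αS·A_cross = εσ·A_surf·T⁴  ⇒  T⁴ = αS/(ε·1σ).
T⁴ = 0.940·628/(0.46·1·5.67×10⁻⁸) = 2.263×10¹⁰ K⁴.
T = (2.263×10¹⁰)^(1/4).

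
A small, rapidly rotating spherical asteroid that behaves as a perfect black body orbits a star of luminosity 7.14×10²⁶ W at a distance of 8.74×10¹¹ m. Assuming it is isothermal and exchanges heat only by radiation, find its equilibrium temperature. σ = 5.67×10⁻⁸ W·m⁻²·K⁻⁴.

T ≈ 135 K

First find the stellar flux at distance d: S = L/(4πd²) = 7.14×10²⁶/(4π·(8.74×10¹¹)²) = 74.38 W/m².
For an isothermal sphere, absorbed (1−a)S·πr² = emitted σ·4πr²·T⁴, so T⁴ = (1−a)S/(4σ).
T⁴ = 1.00·74.38/(4·5.67×10⁻⁸) = 3.280×10⁸ K⁴.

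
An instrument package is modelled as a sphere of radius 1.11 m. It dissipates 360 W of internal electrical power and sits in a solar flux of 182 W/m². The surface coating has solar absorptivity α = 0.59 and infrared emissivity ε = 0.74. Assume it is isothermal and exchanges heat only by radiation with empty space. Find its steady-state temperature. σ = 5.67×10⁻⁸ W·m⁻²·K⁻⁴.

At steady state, absorbed solar power + internal power = radiated power.
Absorbed: α·S·A_cross = 0.59·182·3.871 = 415.6 W (cross-section πr²).
Total input = 415.6 + 360 = 775.6 W.
Radiated: εσ·A_surf·T⁴ with A_surf = 4πr² = 15.48 m².
T⁴ = 775.6/(0.74·5.67×10⁻⁸·15.48) = 1.194×10⁹ K⁴.

T ≈ 186 K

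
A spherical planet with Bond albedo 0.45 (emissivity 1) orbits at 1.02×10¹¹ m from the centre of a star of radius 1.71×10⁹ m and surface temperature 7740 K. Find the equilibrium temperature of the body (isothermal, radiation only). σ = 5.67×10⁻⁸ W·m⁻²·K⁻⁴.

T ≈ 610 K

The star's surface emits σT_*⁴; at distance d the flux is S = σT_*⁴(R_*/d)².
S = 5.67×10⁻⁸·(7740)⁴·(1.71×10⁹/1.02×10¹¹)² = 57190 W/m².
For an isothermal sphere T⁴ = (1−a)S/(4σ) = 1.387×10¹¹ K⁴.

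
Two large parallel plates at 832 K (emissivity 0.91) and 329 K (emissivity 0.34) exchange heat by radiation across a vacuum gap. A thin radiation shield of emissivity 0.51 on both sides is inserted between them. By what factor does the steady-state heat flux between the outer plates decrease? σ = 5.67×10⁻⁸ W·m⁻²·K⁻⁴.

Without shield: q₀ = σΔ(T⁴)/(1/ε₁+1/ε₂−1) with denominator 3.040.
With shield the two gaps are in series; the resistances add: (1/ε₁+1/ε_s−1)+(1/ε_s+1/ε₂−1) = 2.060+3.902 = 5.962.
Heat-flux ratio q₀/q = 5.962/3.040.

factor ≈ 1.96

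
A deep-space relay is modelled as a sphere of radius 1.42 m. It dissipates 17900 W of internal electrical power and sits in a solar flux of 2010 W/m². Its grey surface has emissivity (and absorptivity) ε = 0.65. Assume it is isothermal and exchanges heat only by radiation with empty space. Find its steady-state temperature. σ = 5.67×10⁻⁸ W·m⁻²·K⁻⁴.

T ≈ 409 K

At steady state, absorbed solar power + internal power = radiated power.
Absorbed: α·S·A_cross = 0.65·2010·6.335 = 8276 W (cross-section πr²).
Total input = 8276 + 17900 = 26180 W.
Radiated: εσ·A_surf·T⁴ with A_surf = 4πr² = 25.34 m².
T⁴ = 26180/(0.65·5.67×10⁻⁸·25.34) = 2.803×10¹⁰ K⁴.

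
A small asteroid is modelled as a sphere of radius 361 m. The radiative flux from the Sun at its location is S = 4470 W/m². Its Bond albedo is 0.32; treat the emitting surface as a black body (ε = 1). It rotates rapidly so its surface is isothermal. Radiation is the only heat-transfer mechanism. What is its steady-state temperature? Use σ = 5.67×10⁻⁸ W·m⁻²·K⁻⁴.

T ≈ 340 K

At equilibrium, absorbed power = emitted power.
Absorbing cross-section = πr² = 4.094×10⁵ m²; emitting surface = 4πr² = 1.638×10⁶ m² (ratio 4).
(1−a)S·A_cross = εσ·A_surf·T⁴  ⇒  T⁴ = (1−a)S/(4σ).
T⁴ = 0.680·4470/(4·5.67×10⁻⁸) = 1.340×10¹⁰ K⁴.
T = (1.340×10¹⁰)^(1/4).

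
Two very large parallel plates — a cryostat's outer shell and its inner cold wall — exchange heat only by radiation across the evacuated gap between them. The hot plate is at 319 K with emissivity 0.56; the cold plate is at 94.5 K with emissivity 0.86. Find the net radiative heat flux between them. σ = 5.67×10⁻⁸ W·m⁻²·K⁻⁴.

q ≈ 299 W/m²

For two infinite grey parallel plates, q = σ(T₁⁴ − T₂⁴)/(1/ε₁ + 1/ε₂ − 1).
T₁⁴ − T₂⁴ = 1.036×10¹⁰ − 7.975×10⁷ = 1.028×10¹⁰ K⁴.
1/ε₁ + 1/ε₂ − 1 = 1.786 + 1.163 − 1 = 1.949.
q = 5.67×10⁻⁸ × 1.028×10¹⁰ / 1.949.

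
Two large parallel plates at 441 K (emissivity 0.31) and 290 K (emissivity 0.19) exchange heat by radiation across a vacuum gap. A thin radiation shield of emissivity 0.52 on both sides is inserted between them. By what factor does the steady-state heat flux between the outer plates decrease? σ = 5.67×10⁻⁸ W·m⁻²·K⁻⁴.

Without shield: q₀ = σΔ(T⁴)/(1/ε₁+1/ε₂−1) with denominator 7.489.
With shield the two gaps are in series; the resistances add: (1/ε₁+1/ε_s−1)+(1/ε_s+1/ε₂−1) = 4.149+6.186 = 10.34.
Heat-flux ratio q₀/q = 10.34/7.489.

factor ≈ 1.38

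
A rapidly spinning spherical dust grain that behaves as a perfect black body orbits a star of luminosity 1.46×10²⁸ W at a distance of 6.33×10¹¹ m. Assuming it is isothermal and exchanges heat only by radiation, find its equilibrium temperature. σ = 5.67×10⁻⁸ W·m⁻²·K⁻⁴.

T ≈ 336 K

First find the stellar flux at distance d: S = L/(4πd²) = 1.46×10²⁸/(4π·(6.33×10¹¹)²) = 2900 W/m².
For an isothermal sphere, absorbed (1−a)S·πr² = emitted σ·4πr²·T⁴, so T⁴ = (1−a)S/(4σ).
T⁴ = 1.00·2900/(4·5.67×10⁻⁸) = 1.278×10¹⁰ K⁴.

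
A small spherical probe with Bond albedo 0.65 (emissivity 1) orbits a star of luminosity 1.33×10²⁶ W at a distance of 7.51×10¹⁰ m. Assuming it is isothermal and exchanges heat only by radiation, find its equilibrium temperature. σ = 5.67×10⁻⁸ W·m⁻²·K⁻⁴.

T ≈ 232 K

First find the stellar flux at distance d: S = L/(4πd²) = 1.33×10²⁶/(4π·(7.51×10¹⁰)²) = 1877 W/m².
For an isothermal sphere, absorbed (1−a)S·πr² = emitted σ·4πr²·T⁴, so T⁴ = (1−a)S/(4σ).
T⁴ = 0.350·1877/(4·5.67×10⁻⁸) = 2.896×10⁹ K⁴.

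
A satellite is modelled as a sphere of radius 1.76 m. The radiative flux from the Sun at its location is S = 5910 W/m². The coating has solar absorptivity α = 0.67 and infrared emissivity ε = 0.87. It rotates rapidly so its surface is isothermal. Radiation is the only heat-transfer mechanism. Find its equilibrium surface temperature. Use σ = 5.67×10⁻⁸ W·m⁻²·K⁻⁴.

At equilibrium, absorbed power = emitted power.
Absorbing cross-section = πr² = 9.731 m²; emitting surface = 4πr² = 38.93 m² (ratio 4).
αS·A_cross = εσ·A_surf·T⁴  ⇒  T⁴ = αS/(ε·4σ).
T⁴ = 0.670·5910/(0.87·4·5.67×10⁻⁸) = 2.007×10¹⁰ K⁴.
T = (2.007×10¹⁰)^(1/4).

T ≈ 376 K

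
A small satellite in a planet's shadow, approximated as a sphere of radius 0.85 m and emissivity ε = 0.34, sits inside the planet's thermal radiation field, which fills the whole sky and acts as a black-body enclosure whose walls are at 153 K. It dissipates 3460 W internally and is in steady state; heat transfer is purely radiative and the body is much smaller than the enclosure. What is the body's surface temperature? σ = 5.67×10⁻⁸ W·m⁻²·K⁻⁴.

T ≈ 378 K

For a small grey body in a large enclosure, net radiated power = εσA(T⁴ − T_w⁴).
Steady state: P = εσA(T⁴ − T_w⁴) with A = 4πr² = 9.079 m².
T⁴ = P/(εσA) + T_w⁴ = 3460/(0.34·5.67×10⁻⁸·9.079) + (153)⁴
    = 1.977×10¹⁰ + 5.480×10⁸ = 2.032×10¹⁰ K⁴.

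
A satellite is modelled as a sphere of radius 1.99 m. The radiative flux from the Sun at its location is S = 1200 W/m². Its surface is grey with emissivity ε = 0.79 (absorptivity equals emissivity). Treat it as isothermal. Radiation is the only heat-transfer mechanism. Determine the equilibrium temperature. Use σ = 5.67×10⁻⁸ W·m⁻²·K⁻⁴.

At equilibrium, absorbed power = emitted power.
Absorbing cross-section = πr² = 12.44 m²; emitting surface = 4πr² = 49.76 m² (ratio 4).
εS·A_cross = εσ·A_surf·T⁴  ⇒  T⁴ = S/(4σ)   (ε cancels).
T⁴ = 1200/(4·5.67×10⁻⁸) = 5.291×10⁹ K⁴.
T = (5.291×10⁹)^(1/4).

T ≈ 270 K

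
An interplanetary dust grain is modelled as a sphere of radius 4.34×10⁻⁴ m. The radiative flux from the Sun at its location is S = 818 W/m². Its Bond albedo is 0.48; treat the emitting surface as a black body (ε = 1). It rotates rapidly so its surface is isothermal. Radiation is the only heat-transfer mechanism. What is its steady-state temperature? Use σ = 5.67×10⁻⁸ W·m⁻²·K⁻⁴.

T ≈ 208 K

At equilibrium, absorbed power = emitted power.
Absorbing cross-section = πr² = 5.917×10⁻⁷ m²; emitting surface = 4πr² = 2.367×10⁻⁶ m² (ratio 4).
(1−a)S·A_cross = εσ·A_surf·T⁴  ⇒  T⁴ = (1−a)S/(4σ).
T⁴ = 0.520·818/(4·5.67×10⁻⁸) = 1.875×10⁹ K⁴.
T = (1.875×10⁹)^(1/4).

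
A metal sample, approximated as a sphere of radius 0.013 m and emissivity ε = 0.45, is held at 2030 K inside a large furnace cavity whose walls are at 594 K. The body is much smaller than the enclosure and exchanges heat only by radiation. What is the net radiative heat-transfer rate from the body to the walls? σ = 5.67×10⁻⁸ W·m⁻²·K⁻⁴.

P_net ≈ 913 W

For a small grey body in a large enclosure: P_net = εσA(T_body⁴ − T_wall⁴).
A = 4πr² = 0.002124 m²; T_body⁴ − T_wall⁴ = 1.698×10¹³ − 1.245×10¹¹ = 1.686×10¹³ K⁴.
|P_net| = 0.45·5.67×10⁻⁸·0.002124·1.686×10¹³.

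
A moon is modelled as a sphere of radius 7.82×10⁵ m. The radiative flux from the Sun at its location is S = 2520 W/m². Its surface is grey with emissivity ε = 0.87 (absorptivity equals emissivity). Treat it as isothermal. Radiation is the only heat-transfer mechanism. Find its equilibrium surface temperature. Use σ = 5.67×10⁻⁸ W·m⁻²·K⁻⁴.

T ≈ 325 K

At equilibrium, absorbed power = emitted power.
Absorbing cross-section = πr² = 1.921×10¹² m²; emitting surface = 4πr² = 7.685×10¹² m² (ratio 4).
εS·A_cross = εσ·A_surf·T⁴  ⇒  T⁴ = S/(4σ)   (ε cancels).
T⁴ = 2520/(4·5.67×10⁻⁸) = 1.111×10¹⁰ K⁴.
T = (1.111×10¹⁰)^(1/4).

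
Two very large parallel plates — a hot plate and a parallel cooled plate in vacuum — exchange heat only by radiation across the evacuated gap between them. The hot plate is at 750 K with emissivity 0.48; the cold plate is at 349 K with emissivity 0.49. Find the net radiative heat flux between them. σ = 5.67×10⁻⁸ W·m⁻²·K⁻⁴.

q ≈ 5470 W/m²

For two infinite grey parallel plates, q = σ(T₁⁴ − T₂⁴)/(1/ε₁ + 1/ε₂ − 1).
T₁⁴ − T₂⁴ = 3.164×10¹¹ − 1.484×10¹⁰ = 3.016×10¹¹ K⁴.
1/ε₁ + 1/ε₂ − 1 = 2.083 + 2.041 − 1 = 3.124.
q = 5.67×10⁻⁸ × 3.016×10¹¹ / 3.124.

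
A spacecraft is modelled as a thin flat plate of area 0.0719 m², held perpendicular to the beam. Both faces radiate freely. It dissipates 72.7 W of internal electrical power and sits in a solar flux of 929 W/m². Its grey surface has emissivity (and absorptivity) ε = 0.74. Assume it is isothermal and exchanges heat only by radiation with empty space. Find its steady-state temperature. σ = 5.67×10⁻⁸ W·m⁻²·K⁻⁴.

T ≈ 377 K

At steady state, absorbed solar power + internal power = radiated power.
Absorbed: α·S·A_cross = 0.74·929·0.07190 = 49.43 W (cross-section A).
Total input = 49.43 + 72.7 = 122.1 W.
Radiated: εσ·A_surf·T⁴ with A_surf = 2A = 0.1438 m².
T⁴ = 122.1/(0.74·5.67×10⁻⁸·0.1438) = 2.024×10¹⁰ K⁴.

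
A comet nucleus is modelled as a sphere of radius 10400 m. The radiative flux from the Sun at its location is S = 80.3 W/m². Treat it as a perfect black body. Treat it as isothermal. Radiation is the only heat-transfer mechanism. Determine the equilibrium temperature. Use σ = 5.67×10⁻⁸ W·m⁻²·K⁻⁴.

At equilibrium, absorbed power = emitted power.
Absorbing cross-section = πr² = 3.398×10⁸ m²; emitting surface = 4πr² = 1.359×10⁹ m² (ratio 4).
S·A_cross = εσ·A_surf·T⁴  ⇒  T⁴ = S/(4σ).
T⁴ = 1.00·80.3/(4·5.67×10⁻⁸) = 3.541×10⁸ K⁴.
T = (3.541×10⁸)^(1/4).

T ≈ 137 K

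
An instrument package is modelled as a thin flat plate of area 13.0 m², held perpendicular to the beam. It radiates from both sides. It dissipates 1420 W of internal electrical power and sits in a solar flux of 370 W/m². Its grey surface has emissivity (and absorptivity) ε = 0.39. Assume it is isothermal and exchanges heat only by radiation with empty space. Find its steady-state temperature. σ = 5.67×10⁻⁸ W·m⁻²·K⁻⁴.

At steady state, absorbed solar power + internal power = radiated power.
Absorbed: α·S·A_cross = 0.39·370·13.00 = 1876 W (cross-section A).
Total input = 1876 + 1420 = 3296 W.
Radiated: εσ·A_surf·T⁴ with A_surf = 2A = 26.00 m².
T⁴ = 3296/(0.39·5.67×10⁻⁸·26.00) = 5.733×10⁹ K⁴.

T ≈ 275 K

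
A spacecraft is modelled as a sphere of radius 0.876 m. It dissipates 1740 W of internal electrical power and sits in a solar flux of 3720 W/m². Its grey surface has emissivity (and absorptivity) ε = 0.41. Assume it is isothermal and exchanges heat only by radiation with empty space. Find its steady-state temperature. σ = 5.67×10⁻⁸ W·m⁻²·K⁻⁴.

At steady state, absorbed solar power + internal power = radiated power.
Absorbed: α·S·A_cross = 0.41·3720·2.411 = 3677 W (cross-section πr²).
Total input = 3677 + 1740 = 5417 W.
Radiated: εσ·A_surf·T⁴ with A_surf = 4πr² = 9.643 m².
T⁴ = 5417/(0.41·5.67×10⁻⁸·9.643) = 2.416×10¹⁰ K⁴.

T ≈ 394 K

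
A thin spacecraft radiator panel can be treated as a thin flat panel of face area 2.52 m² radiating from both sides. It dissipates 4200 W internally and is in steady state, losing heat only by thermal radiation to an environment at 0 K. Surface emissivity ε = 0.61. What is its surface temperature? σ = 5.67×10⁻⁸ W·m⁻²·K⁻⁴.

Steady state: internal power = radiated power, P = εσA T⁴.
Radiating area A = 2·2.52 = 5.040 m².
T⁴ = P/(εσA) = 4200/(0.61·5.67×10⁻⁸·5.040) = 2.409×10¹⁰ K⁴.
T = (2.409×10¹⁰)^(1/4).

T ≈ 394 K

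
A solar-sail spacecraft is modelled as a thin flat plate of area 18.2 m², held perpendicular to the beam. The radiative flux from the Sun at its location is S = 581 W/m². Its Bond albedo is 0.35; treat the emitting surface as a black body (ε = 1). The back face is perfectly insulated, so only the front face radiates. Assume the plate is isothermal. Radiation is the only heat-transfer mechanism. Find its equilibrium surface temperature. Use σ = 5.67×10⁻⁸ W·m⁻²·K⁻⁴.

At equilibrium, absorbed power = emitted power.
Absorbing cross-section = A = 18.20 m²; emitting surface = A = 18.20 m² (ratio 1).
(1−a)S·A_cross = εσ·A_surf·T⁴  ⇒  T⁴ = (1−a)S/(1σ).
T⁴ = 0.650·581/(1·5.67×10⁻⁸) = 6.660×10⁹ K⁴.
T = (6.660×10⁹)^(1/4).

T ≈ 286 K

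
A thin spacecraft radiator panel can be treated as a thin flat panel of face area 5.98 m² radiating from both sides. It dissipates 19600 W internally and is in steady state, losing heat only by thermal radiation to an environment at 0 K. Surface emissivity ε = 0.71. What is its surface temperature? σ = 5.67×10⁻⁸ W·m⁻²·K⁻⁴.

Steady state: internal power = radiated power, P = εσA T⁴.
Radiating area A = 2·5.98 = 11.96 m².
T⁴ = P/(εσA) = 19600/(0.71·5.67×10⁻⁸·11.96) = 4.071×10¹⁰ K⁴.
T = (4.071×10¹⁰)^(1/4).

T ≈ 449 K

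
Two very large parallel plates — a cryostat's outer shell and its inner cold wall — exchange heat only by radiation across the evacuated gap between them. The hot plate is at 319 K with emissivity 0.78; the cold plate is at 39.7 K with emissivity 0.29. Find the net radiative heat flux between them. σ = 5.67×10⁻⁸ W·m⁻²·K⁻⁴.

q ≈ 157 W/m²

For two infinite grey parallel plates, q = σ(T₁⁴ − T₂⁴)/(1/ε₁ + 1/ε₂ − 1).
T₁⁴ − T₂⁴ = 1.036×10¹⁰ − 2.484×10⁶ = 1.035×10¹⁰ K⁴.
1/ε₁ + 1/ε₂ − 1 = 1.282 + 3.448 − 1 = 3.730.
q = 5.67×10⁻⁸ × 1.035×10¹⁰ / 3.730.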